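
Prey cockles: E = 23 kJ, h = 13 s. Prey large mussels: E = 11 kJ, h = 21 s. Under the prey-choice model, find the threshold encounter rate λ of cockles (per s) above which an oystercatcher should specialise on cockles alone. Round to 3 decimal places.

At the threshold, the rate on cockles alone equals the profitability of large mussels: λ·23/(1 + λ·13) = 11/21 = 0.5238.
Rearranging, λ(23 − 0.5238×13) = 0.5238, so λ = 0.5238/16.19 = 0.03235 per s.

0.032 per s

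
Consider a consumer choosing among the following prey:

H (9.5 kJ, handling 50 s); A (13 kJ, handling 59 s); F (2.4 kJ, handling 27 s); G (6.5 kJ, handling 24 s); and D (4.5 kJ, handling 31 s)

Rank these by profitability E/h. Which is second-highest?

Profitability E/h (kJ/s): H = 9.5/50 = 0.19, A = 13/59 = 0.22, F = 2.4/27 = 0.0889, G = 6.5/24 = 0.271, D = 4.5/31 = 0.145.
Ranked: G > A > H > D > F.

A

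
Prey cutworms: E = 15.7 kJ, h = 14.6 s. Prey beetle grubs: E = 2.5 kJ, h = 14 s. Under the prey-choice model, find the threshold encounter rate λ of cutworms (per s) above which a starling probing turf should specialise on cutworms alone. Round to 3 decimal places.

0.014 per s

Drop beetle grubs once their profitability E₂/h₂ falls below the rate achievable on cutworms alone: E₂/h₂ = λE₁/(1 + λh₁).
Solve for λ: λE₁h₂ = E₂(1 + λh₁) → λ(E₁h₂ − E₂h₁) = E₂ → λ = E₂/(E₁h₂ − E₂h₁).
λ = 2.5/(15.7×14 − 2.5×14.6) = 2.5/183.3 = 0.01364 per s.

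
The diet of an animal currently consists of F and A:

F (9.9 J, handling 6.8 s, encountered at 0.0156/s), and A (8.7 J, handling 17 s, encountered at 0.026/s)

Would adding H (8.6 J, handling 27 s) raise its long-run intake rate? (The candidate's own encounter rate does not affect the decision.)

On F and A alone, R = ΣλE/(1+Σλh) = 0.3806/1.548 = 0.2459 J/s.
Profitability of H: 8.6/27 = 0.3185 J/s.
0.3185 > 0.2459, so adding H raises the average — include it.

Yes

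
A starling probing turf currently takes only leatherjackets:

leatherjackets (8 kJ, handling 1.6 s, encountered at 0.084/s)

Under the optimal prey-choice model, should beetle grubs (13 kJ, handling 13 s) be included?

Intake rate on the current diet: R = (0.084×8) / (1 + 0.084×1.6) = 0.672/1.134 = 0.5924 kJ/s.
beetle grubs: E/h = 13/13 = 1 kJ/s.
Since 1 > R, including beetle grubs increases the long-run rate.

Yes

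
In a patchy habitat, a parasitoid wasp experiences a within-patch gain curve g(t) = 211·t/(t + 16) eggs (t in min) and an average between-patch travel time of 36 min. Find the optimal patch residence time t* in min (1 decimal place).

Optimal t* satisfies g'(t*) = g(t*)/(T + t*).
g'(t) = 211·16/(t + 16)². Setting 211·16/(t+16)² = 211t/[(t+16)(36+t)] gives 16(36+t) = t(t+16), so t² = 16×36 = 576.
t* = √576 = 24 min.

24.0 min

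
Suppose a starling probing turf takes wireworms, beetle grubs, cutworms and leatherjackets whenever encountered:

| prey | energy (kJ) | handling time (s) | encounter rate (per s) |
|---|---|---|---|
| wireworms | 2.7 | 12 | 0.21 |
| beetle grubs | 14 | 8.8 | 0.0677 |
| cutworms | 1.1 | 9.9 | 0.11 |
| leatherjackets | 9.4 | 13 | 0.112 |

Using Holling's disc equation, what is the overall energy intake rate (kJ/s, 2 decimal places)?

0.40 kJ/s

R = Σλ_iE_i / (1 + Σλ_ih_i)
Numerator: 0.21×2.7 + 0.0677×14 + 0.11×1.1 + 0.112×9.4 = 2.689
Denominator: 1 + 0.21×12 + 0.0677×8.8 + 0.11×9.9 + 0.112×13 = 6.661
R = 2.689/6.661 = 0.4036 kJ/s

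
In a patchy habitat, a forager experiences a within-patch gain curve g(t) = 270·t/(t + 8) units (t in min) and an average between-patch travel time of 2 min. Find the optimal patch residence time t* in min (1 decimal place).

4.0 min

Maximise g(t)/(T+t): set derivative to zero → g'(t)(T+t) = g(t).
g'(t) = 270·8/(t + 8)². Setting 270·8/(t+8)² = 270t/[(t+8)(2+t)] gives 8(2+t) = t(t+8), so t² = 8×2 = 16.
t* = √16 = 4 min.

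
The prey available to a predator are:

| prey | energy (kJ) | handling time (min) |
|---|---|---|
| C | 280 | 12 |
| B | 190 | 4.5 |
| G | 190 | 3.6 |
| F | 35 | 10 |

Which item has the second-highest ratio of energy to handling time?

B

Profitability E/h (kJ/min): C = 280/12 = 23.3, B = 190/4.5 = 42.2, G = 190/3.6 = 52.8, F = 35/10 = 3.5.
Ranked: G > B > C > F.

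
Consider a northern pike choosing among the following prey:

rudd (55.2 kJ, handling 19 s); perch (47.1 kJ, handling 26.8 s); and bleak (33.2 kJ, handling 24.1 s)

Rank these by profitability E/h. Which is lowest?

bleak

In descending order of E/h:
rudd: 55.2/19 = 2.91 kJ/s
perch: 47.1/26.8 = 1.76 kJ/s
bleak: 33.2/24.1 = 1.38 kJ/s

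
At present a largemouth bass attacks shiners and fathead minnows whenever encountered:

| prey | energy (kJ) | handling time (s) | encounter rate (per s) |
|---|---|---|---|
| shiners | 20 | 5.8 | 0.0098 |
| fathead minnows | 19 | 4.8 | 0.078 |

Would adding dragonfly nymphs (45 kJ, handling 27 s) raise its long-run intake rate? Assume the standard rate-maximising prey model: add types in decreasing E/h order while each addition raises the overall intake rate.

On shiners and fathead minnows alone, R = ΣλE/(1+Σλh) = 1.678/1.431 = 1.172 kJ/s.
Profitability of dragonfly nymphs: 45/27 = 1.667 kJ/s.
1.667 > 1.172, so adding dragonfly nymphs raises the average — include it.

Yes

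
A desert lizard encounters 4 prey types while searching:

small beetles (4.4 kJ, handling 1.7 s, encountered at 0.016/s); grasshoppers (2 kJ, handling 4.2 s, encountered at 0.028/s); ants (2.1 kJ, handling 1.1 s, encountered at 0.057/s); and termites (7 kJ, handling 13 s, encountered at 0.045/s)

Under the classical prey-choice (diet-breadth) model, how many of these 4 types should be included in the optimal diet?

4

E/h in descending order: small beetles 2.59, ants 1.91, termites 0.538, grasshoppers 0.476 kJ/s. The optimal diet is the largest prefix of this list for which every included type satisfies E_i/h_i > R on the types above it.
Rate on top 1: 0.06854. ants: 1.91 > 0.06854 → include.
Rate on top 2: 0.1744. termites: 0.538 > 0.1744 → include.
Rate on top 3: 0.3016. grasshoppers: 0.476 > 0.3016 → include.
Optimal diet: small beetles, ants, termites, grasshoppers — 4 of 4 types.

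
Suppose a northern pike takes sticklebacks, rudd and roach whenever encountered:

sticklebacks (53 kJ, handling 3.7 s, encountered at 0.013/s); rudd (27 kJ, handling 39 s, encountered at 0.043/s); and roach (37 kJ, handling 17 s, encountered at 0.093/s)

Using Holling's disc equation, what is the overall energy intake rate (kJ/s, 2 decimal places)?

1.23 kJ/s

R = (0.013×53 + 0.043×27 + 0.093×37) / (1 + 0.013×3.7 + 0.043×39 + 0.093×17) = 5.291/4.306 = 1.229 kJ/s.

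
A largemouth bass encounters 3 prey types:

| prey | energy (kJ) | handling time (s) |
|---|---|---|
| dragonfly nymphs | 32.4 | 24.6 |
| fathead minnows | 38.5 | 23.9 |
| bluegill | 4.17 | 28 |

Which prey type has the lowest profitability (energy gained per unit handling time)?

In descending order of E/h:
fathead minnows: 38.5/23.9 = 1.61 kJ/s
dragonfly nymphs: 32.4/24.6 = 1.32 kJ/s
bluegill: 4.17/28 = 0.149 kJ/s

bluegill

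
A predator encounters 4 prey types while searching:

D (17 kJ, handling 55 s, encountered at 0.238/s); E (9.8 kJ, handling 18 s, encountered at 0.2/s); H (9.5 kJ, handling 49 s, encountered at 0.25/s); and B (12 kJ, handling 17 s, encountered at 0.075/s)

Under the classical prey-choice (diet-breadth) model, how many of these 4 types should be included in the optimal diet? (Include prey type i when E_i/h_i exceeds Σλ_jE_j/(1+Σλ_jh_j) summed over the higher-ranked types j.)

2

E/h in descending order: B 0.706, E 0.544, D 0.309, H 0.194 kJ/s. The optimal diet is the largest prefix of this list for which every included type satisfies E_i/h_i > R on the types above it.
Rate on top 1: 0.3956. E: 0.544 > 0.3956 → include.
Rate on top 2: 0.4868. D: 0.309 < 0.4868 → exclude; stop.
Optimal diet: B, E — 2 of 4 types.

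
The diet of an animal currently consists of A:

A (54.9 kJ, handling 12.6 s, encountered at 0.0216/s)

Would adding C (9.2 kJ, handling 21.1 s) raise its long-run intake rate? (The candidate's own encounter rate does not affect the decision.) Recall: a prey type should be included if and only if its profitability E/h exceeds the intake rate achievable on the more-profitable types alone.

On A alone, R = ΣλE/(1+Σλh) = 1.186/1.272 = 0.9321 kJ/s.
Profitability of C: 9.2/21.1 = 0.436 kJ/s.
0.436 < 0.9321, so adding C would lower the average — exclude it.

No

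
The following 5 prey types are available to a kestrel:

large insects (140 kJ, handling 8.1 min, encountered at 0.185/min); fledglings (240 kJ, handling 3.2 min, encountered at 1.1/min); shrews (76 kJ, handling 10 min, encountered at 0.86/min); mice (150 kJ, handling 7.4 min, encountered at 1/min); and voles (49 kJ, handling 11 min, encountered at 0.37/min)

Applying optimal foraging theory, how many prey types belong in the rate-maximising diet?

1

E/h in descending order: fledglings 75, mice 20.3, large insects 17.3, shrews 7.6, voles 4.45 kJ/min. The optimal diet is the largest prefix of this list for which every included type satisfies E_i/h_i > R on the types above it.
Rate on top 1: 58.41. mice: 20.3 < 58.41 → exclude; stop.
Optimal diet: fledglings — 1 of 5 types.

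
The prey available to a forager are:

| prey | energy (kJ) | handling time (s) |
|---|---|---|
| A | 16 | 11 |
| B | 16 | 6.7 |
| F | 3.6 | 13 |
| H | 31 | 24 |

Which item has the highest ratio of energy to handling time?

B

Profitability E/h (kJ/s): A = 16/11 = 1.45, B = 16/6.7 = 2.39, F = 3.6/13 = 0.277, H = 31/24 = 1.29.
Ranked: B > A > H > F.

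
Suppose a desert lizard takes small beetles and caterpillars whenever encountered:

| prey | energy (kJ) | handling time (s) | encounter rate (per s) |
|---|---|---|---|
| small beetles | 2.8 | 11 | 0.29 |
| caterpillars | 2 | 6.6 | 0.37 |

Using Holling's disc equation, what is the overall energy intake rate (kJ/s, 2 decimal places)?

R = (0.29×2.8 + 0.37×2) / (1 + 0.29×11 + 0.37×6.6) = 1.552/6.632 = 0.234 kJ/s.

0.23 kJ/s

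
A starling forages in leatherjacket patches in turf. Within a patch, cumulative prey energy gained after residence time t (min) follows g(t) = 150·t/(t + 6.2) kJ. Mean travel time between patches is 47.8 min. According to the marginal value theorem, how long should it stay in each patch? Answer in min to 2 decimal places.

By the marginal value theorem, leave when the instantaneous gain rate g'(t) equals the habitat-wide average g(t)/(T + t).
g'(t) = 150·6.2/(t + 6.2)². Setting 150·6.2/(t+6.2)² = 150t/[(t+6.2)(47.8+t)] gives 6.2(47.8+t) = t(t+6.2), so t² = 6.2×47.8 = 296.4.
t* = √296.4 = 17.22 min.

17.22 min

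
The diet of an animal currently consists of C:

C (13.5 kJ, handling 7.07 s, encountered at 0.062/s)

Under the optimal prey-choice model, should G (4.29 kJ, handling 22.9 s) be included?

No

Intake rate on the current diet: R = (0.062×13.5) / (1 + 0.062×7.07) = 0.837/1.438 = 0.5819 kJ/s.
G: E/h = 4.29/22.9 = 0.1873 kJ/s.
0.1873 < 0.5819, so adding G would lower the average — exclude it.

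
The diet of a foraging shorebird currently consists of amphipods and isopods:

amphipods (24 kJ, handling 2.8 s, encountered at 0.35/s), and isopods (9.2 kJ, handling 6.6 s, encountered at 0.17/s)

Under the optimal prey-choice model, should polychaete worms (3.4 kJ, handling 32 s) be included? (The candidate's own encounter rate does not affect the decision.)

On amphipods and isopods alone, R = ΣλE/(1+Σλh) = 9.964/3.102 = 3.212 kJ/s.
polychaete worms: E/h = 3.4/32 = 0.1062 kJ/s.
0.1062 < 3.212, so adding polychaete worms would lower the average — exclude it.

No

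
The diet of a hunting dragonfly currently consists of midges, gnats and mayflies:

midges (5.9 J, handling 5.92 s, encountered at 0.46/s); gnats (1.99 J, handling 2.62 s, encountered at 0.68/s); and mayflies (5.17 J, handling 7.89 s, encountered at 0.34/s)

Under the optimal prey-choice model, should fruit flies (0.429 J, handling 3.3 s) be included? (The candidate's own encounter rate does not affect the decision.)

No

Current rate: (0.46×5.9 + 0.68×1.99 + 0.34×5.17)/(1 + 0.46×5.92 + 0.68×2.62 + 0.34×7.89) = 0.7115 J/s.
fruit flies: E/h = 0.429/3.3 = 0.13 J/s.
0.13 < 0.7115, so adding fruit flies would lower the average — exclude it.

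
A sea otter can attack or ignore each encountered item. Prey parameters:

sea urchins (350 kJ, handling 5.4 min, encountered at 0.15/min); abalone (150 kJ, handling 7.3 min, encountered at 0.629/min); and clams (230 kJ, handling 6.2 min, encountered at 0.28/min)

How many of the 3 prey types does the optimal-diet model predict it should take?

2

Rank by E/h (kJ/min): sea urchins 64.8, clams 37.1, abalone 20.5. Include each in turn until the next type's E/h falls below the running intake rate.
Rate on top 1: 29.01. clams: 37.1 > 29.01 → include.
Rate on top 2: 32.97. abalone: 20.5 < 32.97 → exclude; stop.
Optimal diet: sea urchins, clams — 2 of 3 types.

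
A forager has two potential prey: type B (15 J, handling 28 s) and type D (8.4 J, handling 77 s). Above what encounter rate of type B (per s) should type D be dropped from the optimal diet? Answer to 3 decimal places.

The zero-one rule: include type D iff E₂/h₂ > λE₁/(1+λh₁). Equality gives the switch point.
λE₁h₂ = E₂ + λE₂h₁ ⇒ λ = E₂/(E₁h₂ − E₂h₁) = 8.4/(1155 − 235.2) = 0.009132 per s.

0.009 per s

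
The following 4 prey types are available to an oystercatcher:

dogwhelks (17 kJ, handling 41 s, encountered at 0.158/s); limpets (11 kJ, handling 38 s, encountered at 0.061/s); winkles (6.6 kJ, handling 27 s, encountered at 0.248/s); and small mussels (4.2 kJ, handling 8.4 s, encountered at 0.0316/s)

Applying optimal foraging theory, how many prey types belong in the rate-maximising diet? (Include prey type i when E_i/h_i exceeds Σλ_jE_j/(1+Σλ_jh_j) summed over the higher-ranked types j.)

2

E/h in descending order: small mussels 0.5, dogwhelks 0.415, limpets 0.289, winkles 0.244 kJ/s. The optimal diet is the largest prefix of this list for which every included type satisfies E_i/h_i > R on the types above it.
Rate on top 1: 0.1049. dogwhelks: 0.415 > 0.1049 → include.
Rate on top 2: 0.364. limpets: 0.289 < 0.364 → exclude; stop.
Optimal diet: small mussels, dogwhelks — 2 of 4 types.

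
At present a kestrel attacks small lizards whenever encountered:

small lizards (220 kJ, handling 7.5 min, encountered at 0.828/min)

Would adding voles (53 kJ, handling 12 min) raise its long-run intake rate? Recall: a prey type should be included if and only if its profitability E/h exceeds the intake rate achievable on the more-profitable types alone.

No

Intake rate on the current diet: R = (0.828×220) / (1 + 0.828×7.5) = 182.2/7.21 = 25.26 kJ/min.
voles: E/h = 53/12 = 4.417 kJ/min.
4.417 < 25.26, so adding voles would lower the average — exclude it.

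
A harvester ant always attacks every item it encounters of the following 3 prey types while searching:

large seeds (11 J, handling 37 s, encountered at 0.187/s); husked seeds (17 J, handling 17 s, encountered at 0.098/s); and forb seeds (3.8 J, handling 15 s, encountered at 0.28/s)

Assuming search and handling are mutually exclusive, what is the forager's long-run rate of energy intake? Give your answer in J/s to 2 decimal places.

R = Σλ_iE_i / (1 + Σλ_ih_i)
Numerator: 0.187×11 + 0.098×17 + 0.28×3.8 = 4.787
Denominator: 1 + 0.187×37 + 0.098×17 + 0.28×15 = 13.79
R = 4.787/13.79 = 0.3473 J/s

0.35 J/s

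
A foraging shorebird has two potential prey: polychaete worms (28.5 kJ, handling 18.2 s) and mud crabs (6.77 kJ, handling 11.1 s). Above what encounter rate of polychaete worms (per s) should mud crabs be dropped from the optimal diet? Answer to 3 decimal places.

Drop mud crabs once their profitability E₂/h₂ falls below the rate achievable on polychaete worms alone: E₂/h₂ = λE₁/(1 + λh₁).
Solve for λ: λE₁h₂ = E₂(1 + λh₁) → λ(E₁h₂ − E₂h₁) = E₂ → λ = E₂/(E₁h₂ − E₂h₁).
λ = 6.77/(28.5×11.1 − 6.77×18.2) = 6.77/193.1 = 0.03505 per s.

0.035 per s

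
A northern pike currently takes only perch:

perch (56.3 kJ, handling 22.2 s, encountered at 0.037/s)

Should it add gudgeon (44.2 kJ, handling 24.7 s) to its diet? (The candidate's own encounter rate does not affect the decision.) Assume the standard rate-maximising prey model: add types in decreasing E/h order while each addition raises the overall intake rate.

On perch alone, R = ΣλE/(1+Σλh) = 2.083/1.821 = 1.144 kJ/s.
Profitability of gudgeon: 44.2/24.7 = 1.789 kJ/s.
1.789 > 1.144, so adding gudgeon raises the average — include it.

Yes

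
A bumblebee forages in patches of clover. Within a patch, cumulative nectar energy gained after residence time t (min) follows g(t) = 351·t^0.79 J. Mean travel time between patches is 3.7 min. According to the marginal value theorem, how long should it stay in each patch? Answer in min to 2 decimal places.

13.92 min

Maximise g(t)/(T+t): set derivative to zero → g'(t)(T+t) = g(t).
g'(t) = 0.79·351·t^-0.21. Setting 0.79·351·t^-0.21 = 351·t^0.79/(3.7+t) gives 0.79(3.7+t) = t, so 0.21·t = 0.79×3.7.
t* = 0.79×3.7/0.21 = 13.92 min.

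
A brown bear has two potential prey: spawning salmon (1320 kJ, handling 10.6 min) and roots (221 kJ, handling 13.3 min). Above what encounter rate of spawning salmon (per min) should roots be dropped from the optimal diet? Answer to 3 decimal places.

0.015 per min

The zero-one rule: include roots iff E₂/h₂ > λE₁/(1+λh₁). Equality gives the switch point.
λE₁h₂ = E₂ + λE₂h₁ ⇒ λ = E₂/(E₁h₂ − E₂h₁) = 221/(1.756e+04 − 2343) = 0.01453 per min.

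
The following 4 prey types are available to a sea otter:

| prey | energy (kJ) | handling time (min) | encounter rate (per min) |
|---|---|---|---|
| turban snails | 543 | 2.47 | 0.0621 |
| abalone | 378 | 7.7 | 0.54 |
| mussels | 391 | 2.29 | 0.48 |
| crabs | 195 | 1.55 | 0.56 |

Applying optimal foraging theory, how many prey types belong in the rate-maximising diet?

3

Rank by E/h (kJ/min): turban snails 220, mussels 171, crabs 126, abalone 49.1. Include each in turn until the next type's E/h falls below the running intake rate.
Rate on top 1: 29.24. mussels: 171 > 29.24 → include.
Rate on top 2: 98.29. crabs: 126 > 98.29 → include.
Rate on top 3: 105.9. abalone: 49.1 < 105.9 → exclude; stop.
Optimal diet: turban snails, mussels, crabs — 3 of 4 types.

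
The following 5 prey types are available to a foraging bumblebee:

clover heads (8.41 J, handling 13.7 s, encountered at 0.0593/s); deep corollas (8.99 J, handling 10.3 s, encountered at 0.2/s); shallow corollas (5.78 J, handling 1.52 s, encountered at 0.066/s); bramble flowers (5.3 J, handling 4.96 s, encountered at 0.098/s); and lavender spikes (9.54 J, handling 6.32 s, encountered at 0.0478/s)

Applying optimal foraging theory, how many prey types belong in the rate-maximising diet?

Profitabilities (E/h, J/s): shallow corollas 3.8, lavender spikes 1.51, bramble flowers 1.07, deep corollas 0.873, clover heads 0.614. Add prey in this order while the next type's profitability exceeds the intake rate on those already taken.
Rate on top 1: 0.3467. lavender spikes: 1.51 > 0.3467 → include.
Rate on top 2: 0.5972. bramble flowers: 1.07 > 0.5972 → include.
Rate on top 3: 0.7185. deep corollas: 0.873 > 0.7185 → include.
Rate on top 4: 0.799. clover heads: 0.614 < 0.799 → exclude; stop.
Optimal diet: shallow corollas, lavender spikes, bramble flowers, deep corollas — 4 of 5 types.

4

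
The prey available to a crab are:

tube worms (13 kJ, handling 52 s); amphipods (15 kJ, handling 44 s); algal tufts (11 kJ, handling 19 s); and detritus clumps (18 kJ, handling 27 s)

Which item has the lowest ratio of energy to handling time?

In descending order of E/h:
detritus clumps: 18/27 = 0.667 kJ/s
algal tufts: 11/19 = 0.579 kJ/s
amphipods: 15/44 = 0.341 kJ/s
tube worms: 13/52 = 0.25 kJ/s

tube worms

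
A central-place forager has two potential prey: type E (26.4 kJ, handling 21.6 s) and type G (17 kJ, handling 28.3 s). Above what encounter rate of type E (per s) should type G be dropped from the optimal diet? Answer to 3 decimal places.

At the threshold, the rate on type E alone equals the profitability of type G: λ·26.4/(1 + λ·21.6) = 17/28.3 = 0.6007.
Rearranging, λ(26.4 − 0.6007×21.6) = 0.6007, so λ = 0.6007/13.42 = 0.04475 per s.

0.045 per s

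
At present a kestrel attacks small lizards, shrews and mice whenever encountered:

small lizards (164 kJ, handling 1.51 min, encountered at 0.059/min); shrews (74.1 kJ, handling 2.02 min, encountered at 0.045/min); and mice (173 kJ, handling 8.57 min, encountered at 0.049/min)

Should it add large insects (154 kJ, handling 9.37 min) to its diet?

Yes

Current rate: (0.059×164 + 0.045×74.1 + 0.049×173)/(1 + 0.059×1.51 + 0.045×2.02 + 0.049×8.57) = 13.43 kJ/min.
large insects: E/h = 154/9.37 = 16.44 kJ/min.
16.44 > 13.43, so adding large insects raises the average — include it.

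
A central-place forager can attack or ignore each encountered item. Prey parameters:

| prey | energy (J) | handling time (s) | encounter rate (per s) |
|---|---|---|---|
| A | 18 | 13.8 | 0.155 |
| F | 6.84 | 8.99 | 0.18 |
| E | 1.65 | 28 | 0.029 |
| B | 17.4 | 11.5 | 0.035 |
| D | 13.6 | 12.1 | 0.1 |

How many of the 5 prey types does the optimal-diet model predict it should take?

Rank by E/h (J/s): B 1.51, A 1.3, D 1.12, F 0.761, E 0.0589. Include each in turn until the next type's E/h falls below the running intake rate.
Rate on top 1: 0.4342. A: 1.3 > 0.4342 → include.
Rate on top 2: 0.9598. D: 1.12 > 0.9598 → include.
Rate on top 3: 1.002. F: 0.761 < 1.002 → exclude; stop.
Optimal diet: B, A, D — 3 of 5 types.

3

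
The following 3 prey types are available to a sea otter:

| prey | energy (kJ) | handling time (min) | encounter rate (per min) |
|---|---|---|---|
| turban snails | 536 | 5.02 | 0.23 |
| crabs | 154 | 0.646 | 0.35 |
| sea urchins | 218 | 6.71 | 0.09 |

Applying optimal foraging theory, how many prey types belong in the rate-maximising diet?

2

Rank by E/h (kJ/min): crabs 238, turban snails 107, sea urchins 32.5. Include each in turn until the next type's E/h falls below the running intake rate.
Rate on top 1: 43.96. turban snails: 107 > 43.96 → include.
Rate on top 2: 74.42. sea urchins: 32.5 < 74.42 → exclude; stop.
Optimal diet: crabs, turban snails — 2 of 3 types.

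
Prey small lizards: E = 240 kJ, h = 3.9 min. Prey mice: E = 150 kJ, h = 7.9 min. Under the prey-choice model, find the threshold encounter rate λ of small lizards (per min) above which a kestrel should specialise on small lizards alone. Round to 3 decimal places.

0.114 per min

Drop mice once their profitability E₂/h₂ falls below the rate achievable on small lizards alone: E₂/h₂ = λE₁/(1 + λh₁).
Solve for λ: λE₁h₂ = E₂(1 + λh₁) → λ(E₁h₂ − E₂h₁) = E₂ → λ = E₂/(E₁h₂ − E₂h₁).
λ = 150/(240×7.9 − 150×3.9) = 150/1311 = 0.1144 per min.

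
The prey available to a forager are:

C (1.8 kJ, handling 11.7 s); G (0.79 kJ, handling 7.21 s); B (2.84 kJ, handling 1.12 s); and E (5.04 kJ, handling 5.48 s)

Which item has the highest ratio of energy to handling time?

B

In descending order of E/h:
B: 2.84/1.12 = 2.54 kJ/s
E: 5.04/5.48 = 0.92 kJ/s
C: 1.8/11.7 = 0.154 kJ/s
G: 0.79/7.21 = 0.11 kJ/s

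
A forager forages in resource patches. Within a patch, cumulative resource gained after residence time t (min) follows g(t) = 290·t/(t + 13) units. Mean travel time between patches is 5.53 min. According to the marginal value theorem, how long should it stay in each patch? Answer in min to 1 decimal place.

8.5 min

By the marginal value theorem, leave when the instantaneous gain rate g'(t) equals the habitat-wide average g(t)/(T + t).
g'(t) = 290·13/(t + 13)². Setting 290·13/(t+13)² = 290t/[(t+13)(5.53+t)] gives 13(5.53+t) = t(t+13), so t² = 13×5.53 = 71.89.
t* = √71.89 = 8.479 min.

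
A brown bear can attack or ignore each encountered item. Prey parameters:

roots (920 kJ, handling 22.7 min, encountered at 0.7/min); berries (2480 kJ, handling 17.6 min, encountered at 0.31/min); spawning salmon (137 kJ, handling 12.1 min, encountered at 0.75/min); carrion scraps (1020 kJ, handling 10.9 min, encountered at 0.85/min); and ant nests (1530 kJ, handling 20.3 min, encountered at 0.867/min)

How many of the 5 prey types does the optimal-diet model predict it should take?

1

Profitabilities (E/h, kJ/min): berries 141, carrion scraps 93.6, ant nests 75.4, roots 40.5, spawning salmon 11.3. Add prey in this order while the next type's profitability exceeds the intake rate on those already taken.
Rate on top 1: 119.1. carrion scraps: 93.6 < 119.1 → exclude; stop.
Optimal diet: berries — 1 of 5 types.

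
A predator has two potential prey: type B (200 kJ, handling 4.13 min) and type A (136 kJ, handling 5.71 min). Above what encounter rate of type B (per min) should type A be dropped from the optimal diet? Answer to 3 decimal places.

0.234 per min

The zero-one rule: include type A iff E₂/h₂ > λE₁/(1+λh₁). Equality gives the switch point.
λE₁h₂ = E₂ + λE₂h₁ ⇒ λ = E₂/(E₁h₂ − E₂h₁) = 136/(1142 − 561.7) = 0.2344 per min.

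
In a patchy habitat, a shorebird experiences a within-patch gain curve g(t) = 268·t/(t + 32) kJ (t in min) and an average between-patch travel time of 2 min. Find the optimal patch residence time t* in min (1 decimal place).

Maximise g(t)/(T+t): set derivative to zero → g'(t)(T+t) = g(t).
g'(t) = 268·32/(t + 32)². Setting 268·32/(t+32)² = 268t/[(t+32)(2+t)] gives 32(2+t) = t(t+32), so t² = 32×2 = 64.
t* = √64 = 8 min.

8.0 min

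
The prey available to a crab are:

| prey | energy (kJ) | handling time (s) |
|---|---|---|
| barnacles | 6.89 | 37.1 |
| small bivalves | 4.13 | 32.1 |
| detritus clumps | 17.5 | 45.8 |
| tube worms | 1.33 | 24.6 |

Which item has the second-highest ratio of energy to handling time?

Profitability E/h (kJ/s): barnacles = 6.89/37.1 = 0.186, small bivalves = 4.13/32.1 = 0.129, detritus clumps = 17.5/45.8 = 0.382, tube worms = 1.33/24.6 = 0.0541.
Ranked: detritus clumps > barnacles > small bivalves > tube worms.

barnacles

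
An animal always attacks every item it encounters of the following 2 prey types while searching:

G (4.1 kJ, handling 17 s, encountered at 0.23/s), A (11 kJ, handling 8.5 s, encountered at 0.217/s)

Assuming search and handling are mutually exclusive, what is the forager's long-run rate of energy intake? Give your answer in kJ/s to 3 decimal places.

R = (0.23×4.1 + 0.217×11) / (1 + 0.23×17 + 0.217×8.5) = 3.33/6.755 = 0.493 kJ/s.

0.493 kJ/s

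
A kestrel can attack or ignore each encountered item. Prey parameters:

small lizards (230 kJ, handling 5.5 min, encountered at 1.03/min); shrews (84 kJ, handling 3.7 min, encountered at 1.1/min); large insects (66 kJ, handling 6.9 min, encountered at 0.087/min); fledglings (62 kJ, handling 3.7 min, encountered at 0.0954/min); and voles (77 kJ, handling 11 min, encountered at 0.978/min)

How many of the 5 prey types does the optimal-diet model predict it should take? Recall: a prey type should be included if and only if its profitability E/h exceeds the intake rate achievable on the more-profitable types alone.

1

Rank by E/h (kJ/min): small lizards 41.8, shrews 22.7, fledglings 16.8, large insects 9.57, voles 7. Include each in turn until the next type's E/h falls below the running intake rate.
Rate on top 1: 35.54. shrews: 22.7 < 35.54 → exclude; stop.
Optimal diet: small lizards — 1 of 5 types.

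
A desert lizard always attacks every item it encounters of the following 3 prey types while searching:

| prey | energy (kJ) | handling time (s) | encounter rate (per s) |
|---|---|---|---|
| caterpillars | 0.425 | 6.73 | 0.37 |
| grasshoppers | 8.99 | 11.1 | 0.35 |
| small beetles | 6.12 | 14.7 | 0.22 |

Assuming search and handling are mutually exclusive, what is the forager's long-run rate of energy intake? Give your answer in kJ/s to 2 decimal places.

Energy encountered per unit search time: 0.37×0.425 + 0.35×8.99 + 0.22×6.12 = 4.65 kJ/s.
Handling time per unit search time: 0.37×6.73 + 0.35×11.1 + 0.22×14.7 = 9.609.
Rate = 4.65/(1 + 9.609) = 0.4383 kJ/s.

0.44 kJ/s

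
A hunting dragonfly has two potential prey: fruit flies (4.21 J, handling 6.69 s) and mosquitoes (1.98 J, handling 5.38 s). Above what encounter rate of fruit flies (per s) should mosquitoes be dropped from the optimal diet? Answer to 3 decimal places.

Drop mosquitoes once their profitability E₂/h₂ falls below the rate achievable on fruit flies alone: E₂/h₂ = λE₁/(1 + λh₁).
Solve for λ: λE₁h₂ = E₂(1 + λh₁) → λ(E₁h₂ − E₂h₁) = E₂ → λ = E₂/(E₁h₂ − E₂h₁).
λ = 1.98/(4.21×5.38 − 1.98×6.69) = 1.98/9.404 = 0.2106 per s.

0.211 per s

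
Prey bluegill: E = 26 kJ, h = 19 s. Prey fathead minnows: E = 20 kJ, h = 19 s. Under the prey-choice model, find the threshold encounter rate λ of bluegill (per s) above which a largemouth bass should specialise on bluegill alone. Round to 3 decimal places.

0.175 per s

At the threshold, the rate on bluegill alone equals the profitability of fathead minnows: λ·26/(1 + λ·19) = 20/19 = 1.053.
Rearranging, λ(26 − 1.053×19) = 1.053, so λ = 1.053/6 = 0.1754 per s.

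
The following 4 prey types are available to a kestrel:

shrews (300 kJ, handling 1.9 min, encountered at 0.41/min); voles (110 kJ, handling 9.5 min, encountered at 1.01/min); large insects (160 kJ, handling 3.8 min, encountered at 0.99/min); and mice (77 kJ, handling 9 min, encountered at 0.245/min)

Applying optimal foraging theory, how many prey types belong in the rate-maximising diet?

Rank by E/h (kJ/min): shrews 158, large insects 42.1, voles 11.6, mice 8.56. Include each in turn until the next type's E/h falls below the running intake rate.
Rate on top 1: 69.14. large insects: 42.1 < 69.14 → exclude; stop.
Optimal diet: shrews — 1 of 4 types.

1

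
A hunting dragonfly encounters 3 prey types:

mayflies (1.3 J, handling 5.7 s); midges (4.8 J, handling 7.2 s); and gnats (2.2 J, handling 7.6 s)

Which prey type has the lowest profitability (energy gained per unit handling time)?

mayflies

In descending order of E/h:
midges: 4.8/7.2 = 0.667 J/s
gnats: 2.2/7.6 = 0.289 J/s
mayflies: 1.3/5.7 = 0.228 J/s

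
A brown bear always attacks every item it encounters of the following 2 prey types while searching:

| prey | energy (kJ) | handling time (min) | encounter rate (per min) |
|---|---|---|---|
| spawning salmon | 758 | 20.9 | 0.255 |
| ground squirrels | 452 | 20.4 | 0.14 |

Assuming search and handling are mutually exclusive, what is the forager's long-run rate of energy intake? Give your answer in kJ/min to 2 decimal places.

R = Σλ_iE_i / (1 + Σλ_ih_i)
Numerator: 0.255×758 + 0.14×452 = 256.6
Denominator: 1 + 0.255×20.9 + 0.14×20.4 = 9.185
R = 256.6/9.185 = 27.93 kJ/min

27.93 kJ/min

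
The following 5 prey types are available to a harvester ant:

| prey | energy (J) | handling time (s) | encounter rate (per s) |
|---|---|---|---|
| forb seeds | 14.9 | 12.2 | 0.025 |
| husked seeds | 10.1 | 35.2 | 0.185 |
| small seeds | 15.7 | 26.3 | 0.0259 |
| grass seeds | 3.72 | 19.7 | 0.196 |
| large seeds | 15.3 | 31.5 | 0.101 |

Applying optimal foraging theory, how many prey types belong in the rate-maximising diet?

3

Rank by E/h (J/s): forb seeds 1.22, small seeds 0.597, large seeds 0.486, husked seeds 0.287, grass seeds 0.189. Include each in turn until the next type's E/h falls below the running intake rate.
Rate on top 1: 0.2854. small seeds: 0.597 > 0.2854 → include.
Rate on top 2: 0.3923. large seeds: 0.486 > 0.3923 → include.
Rate on top 3: 0.4498. husked seeds: 0.287 < 0.4498 → exclude; stop.
Optimal diet: forb seeds, small seeds, large seeds — 3 of 5 types.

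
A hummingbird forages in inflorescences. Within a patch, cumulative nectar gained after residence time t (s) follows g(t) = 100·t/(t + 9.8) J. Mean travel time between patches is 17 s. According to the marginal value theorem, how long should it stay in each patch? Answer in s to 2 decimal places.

12.91 s

Optimal t* satisfies g'(t*) = g(t*)/(T + t*).
g'(t) = 100·9.8/(t + 9.8)². Setting 100·9.8/(t+9.8)² = 100t/[(t+9.8)(17+t)] gives 9.8(17+t) = t(t+9.8), so t² = 9.8×17 = 166.6.
t* = √166.6 = 12.91 s.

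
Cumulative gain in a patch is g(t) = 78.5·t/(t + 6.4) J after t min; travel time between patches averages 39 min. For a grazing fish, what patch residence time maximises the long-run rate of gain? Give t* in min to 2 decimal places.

15.80 min

Maximise g(t)/(T+t): set derivative to zero → g'(t)(T+t) = g(t).
g'(t) = 78.5·6.4/(t + 6.4)². Setting 78.5·6.4/(t+6.4)² = 78.5t/[(t+6.4)(39+t)] gives 6.4(39+t) = t(t+6.4), so t² = 6.4×39 = 249.6.
t* = √249.6 = 15.8 min.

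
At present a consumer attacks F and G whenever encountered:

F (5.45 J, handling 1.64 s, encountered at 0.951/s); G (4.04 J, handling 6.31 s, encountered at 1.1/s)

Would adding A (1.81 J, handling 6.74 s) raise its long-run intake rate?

No

On F and G alone, R = ΣλE/(1+Σλh) = 9.627/9.501 = 1.013 J/s.
Profitability of A: 1.81/6.74 = 0.2685 J/s.
Since 0.2685 < R, time spent handling A is better spent searching.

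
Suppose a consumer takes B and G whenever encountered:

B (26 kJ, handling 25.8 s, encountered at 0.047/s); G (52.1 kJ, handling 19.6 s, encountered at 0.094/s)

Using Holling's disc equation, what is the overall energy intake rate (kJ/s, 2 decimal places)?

1.51 kJ/s

R = (0.047×26 + 0.094×52.1) / (1 + 0.047×25.8 + 0.094×19.6) = 6.119/4.055 = 1.509 kJ/s.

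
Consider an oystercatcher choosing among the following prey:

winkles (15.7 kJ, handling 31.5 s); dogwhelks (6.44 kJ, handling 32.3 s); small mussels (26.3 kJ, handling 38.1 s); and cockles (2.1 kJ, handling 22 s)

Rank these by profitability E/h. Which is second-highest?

Profitability E/h (kJ/s): winkles = 15.7/31.5 = 0.498, dogwhelks = 6.44/32.3 = 0.199, small mussels = 26.3/38.1 = 0.69, cockles = 2.1/22 = 0.0955.
Ranked: small mussels > winkles > dogwhelks > cockles.

winkles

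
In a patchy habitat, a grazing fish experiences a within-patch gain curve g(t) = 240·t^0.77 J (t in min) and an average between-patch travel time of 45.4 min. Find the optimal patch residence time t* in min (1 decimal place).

152.0 min

Optimal t* satisfies g'(t*) = g(t*)/(T + t*).
g'(t) = 0.77·240·t^-0.23. Setting 0.77·240·t^-0.23 = 240·t^0.77/(45.4+t) gives 0.77(45.4+t) = t, so 0.23·t = 0.77×45.4.
t* = 0.77×45.4/0.23 = 152 min.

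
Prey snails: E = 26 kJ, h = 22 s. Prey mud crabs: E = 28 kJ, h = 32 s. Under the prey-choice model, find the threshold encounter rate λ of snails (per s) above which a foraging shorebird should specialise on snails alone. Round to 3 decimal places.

The zero-one rule: include mud crabs iff E₂/h₂ > λE₁/(1+λh₁). Equality gives the switch point.
λE₁h₂ = E₂ + λE₂h₁ ⇒ λ = E₂/(E₁h₂ − E₂h₁) = 28/(832 − 616) = 0.1296 per s.

0.130 per s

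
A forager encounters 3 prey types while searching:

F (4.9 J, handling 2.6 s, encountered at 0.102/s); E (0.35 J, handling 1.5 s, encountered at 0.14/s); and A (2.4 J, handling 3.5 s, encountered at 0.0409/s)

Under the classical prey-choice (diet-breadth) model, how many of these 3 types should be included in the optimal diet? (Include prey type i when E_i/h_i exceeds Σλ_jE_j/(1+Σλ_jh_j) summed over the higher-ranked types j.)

2

Profitabilities (E/h, J/s): F 1.88, A 0.686, E 0.233. Add prey in this order while the next type's profitability exceeds the intake rate on those already taken.
Rate on top 1: 0.395. A: 0.686 > 0.395 → include.
Rate on top 2: 0.4246. E: 0.233 < 0.4246 → exclude; stop.
Optimal diet: F, A — 2 of 3 types.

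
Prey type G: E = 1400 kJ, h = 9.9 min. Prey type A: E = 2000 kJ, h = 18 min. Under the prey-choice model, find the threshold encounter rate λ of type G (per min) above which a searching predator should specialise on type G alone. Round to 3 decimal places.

The zero-one rule: include type A iff E₂/h₂ > λE₁/(1+λh₁). Equality gives the switch point.
λE₁h₂ = E₂ + λE₂h₁ ⇒ λ = E₂/(E₁h₂ − E₂h₁) = 2000/(2.52e+04 − 1.98e+04) = 0.3704 per min.

0.370 per min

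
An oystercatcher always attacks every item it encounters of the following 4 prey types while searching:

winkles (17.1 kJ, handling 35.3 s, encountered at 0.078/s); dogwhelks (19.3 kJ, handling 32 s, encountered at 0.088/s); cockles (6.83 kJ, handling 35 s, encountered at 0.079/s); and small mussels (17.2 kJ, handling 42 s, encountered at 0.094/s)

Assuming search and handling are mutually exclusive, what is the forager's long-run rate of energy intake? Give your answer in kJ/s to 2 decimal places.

0.39 kJ/s

Energy encountered per unit search time: 0.078×17.1 + 0.088×19.3 + 0.079×6.83 + 0.094×17.2 = 5.189 kJ/s.
Handling time per unit search time: 0.078×35.3 + 0.088×32 + 0.079×35 + 0.094×42 = 12.28.
Rate = 5.189/(1 + 12.28) = 0.3906 kJ/s.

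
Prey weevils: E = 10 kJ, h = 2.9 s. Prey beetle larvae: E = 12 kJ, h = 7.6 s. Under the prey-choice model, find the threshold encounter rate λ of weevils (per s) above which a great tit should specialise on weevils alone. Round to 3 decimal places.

0.291 per s

The zero-one rule: include beetle larvae iff E₂/h₂ > λE₁/(1+λh₁). Equality gives the switch point.
λE₁h₂ = E₂ + λE₂h₁ ⇒ λ = E₂/(E₁h₂ − E₂h₁) = 12/(76 − 34.8) = 0.2913 per s.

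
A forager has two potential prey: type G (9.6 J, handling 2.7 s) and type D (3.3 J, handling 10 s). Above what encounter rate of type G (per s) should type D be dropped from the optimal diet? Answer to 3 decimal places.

0.038 per s

Drop type D once their profitability E₂/h₂ falls below the rate achievable on type G alone: E₂/h₂ = λE₁/(1 + λh₁).
Solve for λ: λE₁h₂ = E₂(1 + λh₁) → λ(E₁h₂ − E₂h₁) = E₂ → λ = E₂/(E₁h₂ − E₂h₁).
λ = 3.3/(9.6×10 − 3.3×2.7) = 3.3/87.09 = 0.03789 per s.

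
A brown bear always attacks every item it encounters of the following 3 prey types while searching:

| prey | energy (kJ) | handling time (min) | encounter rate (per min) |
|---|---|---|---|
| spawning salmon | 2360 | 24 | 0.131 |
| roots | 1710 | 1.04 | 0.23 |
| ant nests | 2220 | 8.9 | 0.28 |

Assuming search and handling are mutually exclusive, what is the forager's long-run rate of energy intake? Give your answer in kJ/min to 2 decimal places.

Energy encountered per unit search time: 0.131×2360 + 0.23×1710 + 0.28×2220 = 1324 kJ/min.
Handling time per unit search time: 0.131×24 + 0.23×1.04 + 0.28×8.9 = 5.875.
Rate = 1324/(1 + 5.875) = 192.6 kJ/min.

192.58 kJ/min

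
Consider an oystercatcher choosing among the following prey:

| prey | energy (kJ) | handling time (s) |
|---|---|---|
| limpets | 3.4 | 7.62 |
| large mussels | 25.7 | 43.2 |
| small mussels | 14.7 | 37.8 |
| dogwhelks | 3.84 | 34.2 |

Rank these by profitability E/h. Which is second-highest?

Profitability E/h (kJ/s): limpets = 3.4/7.62 = 0.446, large mussels = 25.7/43.2 = 0.595, small mussels = 14.7/37.8 = 0.389, dogwhelks = 3.84/34.2 = 0.112.
Ranked: large mussels > limpets > small mussels > dogwhelks.

limpets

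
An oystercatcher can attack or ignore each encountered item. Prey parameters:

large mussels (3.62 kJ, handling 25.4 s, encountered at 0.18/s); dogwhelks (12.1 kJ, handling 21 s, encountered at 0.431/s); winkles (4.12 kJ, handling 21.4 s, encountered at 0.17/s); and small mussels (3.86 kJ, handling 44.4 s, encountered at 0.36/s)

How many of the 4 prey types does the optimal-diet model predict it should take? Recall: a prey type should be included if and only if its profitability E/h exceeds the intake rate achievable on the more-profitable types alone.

Rank by E/h (kJ/s): dogwhelks 0.576, winkles 0.193, large mussels 0.143, small mussels 0.0869. Include each in turn until the next type's E/h falls below the running intake rate.
Rate on top 1: 0.5189. winkles: 0.193 < 0.5189 → exclude; stop.
Optimal diet: dogwhelks — 1 of 4 types.

1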